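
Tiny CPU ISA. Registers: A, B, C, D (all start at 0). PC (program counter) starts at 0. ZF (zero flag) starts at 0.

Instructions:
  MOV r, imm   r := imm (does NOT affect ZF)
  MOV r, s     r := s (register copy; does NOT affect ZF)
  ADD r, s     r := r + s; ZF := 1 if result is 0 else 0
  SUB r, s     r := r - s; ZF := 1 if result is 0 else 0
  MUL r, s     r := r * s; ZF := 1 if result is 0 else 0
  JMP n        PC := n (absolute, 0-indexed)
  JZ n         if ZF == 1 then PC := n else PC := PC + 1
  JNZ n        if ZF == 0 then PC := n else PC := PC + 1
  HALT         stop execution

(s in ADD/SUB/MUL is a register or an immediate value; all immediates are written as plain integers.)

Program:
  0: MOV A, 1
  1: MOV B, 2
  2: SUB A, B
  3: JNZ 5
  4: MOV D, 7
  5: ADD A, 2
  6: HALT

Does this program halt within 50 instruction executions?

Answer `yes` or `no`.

Step 1: PC=0 exec 'MOV A, 1'. After: A=1 B=0 C=0 D=0 ZF=0 PC=1
Step 2: PC=1 exec 'MOV B, 2'. After: A=1 B=2 C=0 D=0 ZF=0 PC=2
Step 3: PC=2 exec 'SUB A, B'. After: A=-1 B=2 C=0 D=0 ZF=0 PC=3
Step 4: PC=3 exec 'JNZ 5'. After: A=-1 B=2 C=0 D=0 ZF=0 PC=5
Step 5: PC=5 exec 'ADD A, 2'. After: A=1 B=2 C=0 D=0 ZF=0 PC=6
Step 6: PC=6 exec 'HALT'. After: A=1 B=2 C=0 D=0 ZF=0 PC=6 HALTED

Answer: yes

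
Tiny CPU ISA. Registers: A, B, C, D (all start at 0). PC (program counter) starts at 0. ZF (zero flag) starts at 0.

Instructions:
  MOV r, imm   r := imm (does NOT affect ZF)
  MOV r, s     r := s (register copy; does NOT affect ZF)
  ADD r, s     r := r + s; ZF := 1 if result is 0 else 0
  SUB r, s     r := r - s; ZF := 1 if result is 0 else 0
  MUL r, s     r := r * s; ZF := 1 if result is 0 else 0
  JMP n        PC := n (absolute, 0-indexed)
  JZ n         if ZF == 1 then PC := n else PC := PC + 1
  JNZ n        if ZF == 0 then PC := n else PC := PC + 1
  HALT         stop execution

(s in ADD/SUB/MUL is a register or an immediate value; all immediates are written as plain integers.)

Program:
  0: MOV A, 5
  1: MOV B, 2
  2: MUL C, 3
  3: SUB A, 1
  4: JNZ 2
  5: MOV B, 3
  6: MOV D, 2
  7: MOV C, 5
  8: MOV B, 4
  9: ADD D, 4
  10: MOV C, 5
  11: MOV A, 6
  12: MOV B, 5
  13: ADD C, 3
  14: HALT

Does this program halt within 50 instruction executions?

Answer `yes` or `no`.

Step 1: PC=0 exec 'MOV A, 5'. After: A=5 B=0 C=0 D=0 ZF=0 PC=1
Step 2: PC=1 exec 'MOV B, 2'. After: A=5 B=2 C=0 D=0 ZF=0 PC=2
Step 3: PC=2 exec 'MUL C, 3'. After: A=5 B=2 C=0 D=0 ZF=1 PC=3
Step 4: PC=3 exec 'SUB A, 1'. After: A=4 B=2 C=0 D=0 ZF=0 PC=4
Step 5: PC=4 exec 'JNZ 2'. After: A=4 B=2 C=0 D=0 ZF=0 PC=2
Step 6: PC=2 exec 'MUL C, 3'. After: A=4 B=2 C=0 D=0 ZF=1 PC=3
Step 7: PC=3 exec 'SUB A, 1'. After: A=3 B=2 C=0 D=0 ZF=0 PC=4
Step 8: PC=4 exec 'JNZ 2'. After: A=3 B=2 C=0 D=0 ZF=0 PC=2
Step 9: PC=2 exec 'MUL C, 3'. After: A=3 B=2 C=0 D=0 ZF=1 PC=3
Step 10: PC=3 exec 'SUB A, 1'. After: A=2 B=2 C=0 D=0 ZF=0 PC=4
Step 11: PC=4 exec 'JNZ 2'. After: A=2 B=2 C=0 D=0 ZF=0 PC=2
Step 12: PC=2 exec 'MUL C, 3'. After: A=2 B=2 C=0 D=0 ZF=1 PC=3
Step 13: PC=3 exec 'SUB A, 1'. After: A=1 B=2 C=0 D=0 ZF=0 PC=4
Step 14: PC=4 exec 'JNZ 2'. After: A=1 B=2 C=0 D=0 ZF=0 PC=2
Step 15: PC=2 exec 'MUL C, 3'. After: A=1 B=2 C=0 D=0 ZF=1 PC=3
Step 16: PC=3 exec 'SUB A, 1'. After: A=0 B=2 C=0 D=0 ZF=1 PC=4
Step 17: PC=4 exec 'JNZ 2'. After: A=0 B=2 C=0 D=0 ZF=1 PC=5
Step 18: PC=5 exec 'MOV B, 3'. After: A=0 B=3 C=0 D=0 ZF=1 PC=6
Step 19: PC=6 exec 'MOV D, 2'. After: A=0 B=3 C=0 D=2 ZF=1 PC=7
Step 20: PC=7 exec 'MOV C, 5'. After: A=0 B=3 C=5 D=2 ZF=1 PC=8
Step 21: PC=8 exec 'MOV B, 4'. After: A=0 B=4 C=5 D=2 ZF=1 PC=9
Step 22: PC=9 exec 'ADD D, 4'. After: A=0 B=4 C=5 D=6 ZF=0 PC=10
Step 23: PC=10 exec 'MOV C, 5'. After: A=0 B=4 C=5 D=6 ZF=0 PC=11
Step 24: PC=11 exec 'MOV A, 6'. After: A=6 B=4 C=5 D=6 ZF=0 PC=12
Step 25: PC=12 exec 'MOV B, 5'. After: A=6 B=5 C=5 D=6 ZF=0 PC=13
Step 26: PC=13 exec 'ADD C, 3'. After: A=6 B=5 C=8 D=6 ZF=0 PC=14
Step 27: PC=14 exec 'HALT'. After: A=6 B=5 C=8 D=6 ZF=0 PC=14 HALTED

Answer: yes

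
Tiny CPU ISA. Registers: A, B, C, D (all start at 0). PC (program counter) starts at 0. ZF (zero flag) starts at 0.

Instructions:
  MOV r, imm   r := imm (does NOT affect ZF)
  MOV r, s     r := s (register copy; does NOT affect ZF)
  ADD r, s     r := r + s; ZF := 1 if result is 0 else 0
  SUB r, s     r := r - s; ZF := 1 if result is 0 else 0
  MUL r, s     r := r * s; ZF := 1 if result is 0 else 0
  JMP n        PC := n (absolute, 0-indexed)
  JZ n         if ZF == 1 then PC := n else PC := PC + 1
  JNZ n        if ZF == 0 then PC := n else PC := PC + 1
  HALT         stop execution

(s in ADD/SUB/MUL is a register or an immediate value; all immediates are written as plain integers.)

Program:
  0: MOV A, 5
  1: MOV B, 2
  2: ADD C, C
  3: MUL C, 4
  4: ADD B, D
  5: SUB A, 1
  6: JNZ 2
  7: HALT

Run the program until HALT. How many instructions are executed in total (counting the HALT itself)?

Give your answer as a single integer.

Step 1: PC=0 exec 'MOV A, 5'. After: A=5 B=0 C=0 D=0 ZF=0 PC=1
Step 2: PC=1 exec 'MOV B, 2'. After: A=5 B=2 C=0 D=0 ZF=0 PC=2
Step 3: PC=2 exec 'ADD C, C'. After: A=5 B=2 C=0 D=0 ZF=1 PC=3
Step 4: PC=3 exec 'MUL C, 4'. After: A=5 B=2 C=0 D=0 ZF=1 PC=4
Step 5: PC=4 exec 'ADD B, D'. After: A=5 B=2 C=0 D=0 ZF=0 PC=5
Step 6: PC=5 exec 'SUB A, 1'. After: A=4 B=2 C=0 D=0 ZF=0 PC=6
Step 7: PC=6 exec 'JNZ 2'. After: A=4 B=2 C=0 D=0 ZF=0 PC=2
Step 8: PC=2 exec 'ADD C, C'. After: A=4 B=2 C=0 D=0 ZF=1 PC=3
Step 9: PC=3 exec 'MUL C, 4'. After: A=4 B=2 C=0 D=0 ZF=1 PC=4
Step 10: PC=4 exec 'ADD B, D'. After: A=4 B=2 C=0 D=0 ZF=0 PC=5
Step 11: PC=5 exec 'SUB A, 1'. After: A=3 B=2 C=0 D=0 ZF=0 PC=6
Step 12: PC=6 exec 'JNZ 2'. After: A=3 B=2 C=0 D=0 ZF=0 PC=2
Step 13: PC=2 exec 'ADD C, C'. After: A=3 B=2 C=0 D=0 ZF=1 PC=3
Step 14: PC=3 exec 'MUL C, 4'. After: A=3 B=2 C=0 D=0 ZF=1 PC=4
Step 15: PC=4 exec 'ADD B, D'. After: A=3 B=2 C=0 D=0 ZF=0 PC=5
Step 16: PC=5 exec 'SUB A, 1'. After: A=2 B=2 C=0 D=0 ZF=0 PC=6
Step 17: PC=6 exec 'JNZ 2'. After: A=2 B=2 C=0 D=0 ZF=0 PC=2
Step 18: PC=2 exec 'ADD C, C'. After: A=2 B=2 C=0 D=0 ZF=1 PC=3
Step 19: PC=3 exec 'MUL C, 4'. After: A=2 B=2 C=0 D=0 ZF=1 PC=4
Step 20: PC=4 exec 'ADD B, D'. After: A=2 B=2 C=0 D=0 ZF=0 PC=5
Step 21: PC=5 exec 'SUB A, 1'. After: A=1 B=2 C=0 D=0 ZF=0 PC=6
Step 22: PC=6 exec 'JNZ 2'. After: A=1 B=2 C=0 D=0 ZF=0 PC=2
Step 23: PC=2 exec 'ADD C, C'. After: A=1 B=2 C=0 D=0 ZF=1 PC=3
Step 24: PC=3 exec 'MUL C, 4'. After: A=1 B=2 C=0 D=0 ZF=1 PC=4
Step 25: PC=4 exec 'ADD B, D'. After: A=1 B=2 C=0 D=0 ZF=0 PC=5
Step 26: PC=5 exec 'SUB A, 1'. After: A=0 B=2 C=0 D=0 ZF=1 PC=6
Step 27: PC=6 exec 'JNZ 2'. After: A=0 B=2 C=0 D=0 ZF=1 PC=7
Step 28: PC=7 exec 'HALT'. After: A=0 B=2 C=0 D=0 ZF=1 PC=7 HALTED
Total instructions executed: 28

Answer: 28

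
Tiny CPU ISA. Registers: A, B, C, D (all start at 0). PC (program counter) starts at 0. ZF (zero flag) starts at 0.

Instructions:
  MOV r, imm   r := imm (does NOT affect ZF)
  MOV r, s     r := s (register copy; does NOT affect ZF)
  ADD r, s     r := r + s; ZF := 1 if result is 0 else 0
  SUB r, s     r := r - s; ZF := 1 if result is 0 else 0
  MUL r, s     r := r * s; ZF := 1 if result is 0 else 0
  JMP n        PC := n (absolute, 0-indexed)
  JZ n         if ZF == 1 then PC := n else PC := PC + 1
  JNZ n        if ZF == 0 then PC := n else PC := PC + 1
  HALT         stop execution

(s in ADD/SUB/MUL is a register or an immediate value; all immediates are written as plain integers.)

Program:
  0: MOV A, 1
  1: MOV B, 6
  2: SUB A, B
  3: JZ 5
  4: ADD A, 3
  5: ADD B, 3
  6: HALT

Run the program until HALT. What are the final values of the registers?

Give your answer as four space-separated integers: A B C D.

Answer: -2 9 0 0

Derivation:
Step 1: PC=0 exec 'MOV A, 1'. After: A=1 B=0 C=0 D=0 ZF=0 PC=1
Step 2: PC=1 exec 'MOV B, 6'. After: A=1 B=6 C=0 D=0 ZF=0 PC=2
Step 3: PC=2 exec 'SUB A, B'. After: A=-5 B=6 C=0 D=0 ZF=0 PC=3
Step 4: PC=3 exec 'JZ 5'. After: A=-5 B=6 C=0 D=0 ZF=0 PC=4
Step 5: PC=4 exec 'ADD A, 3'. After: A=-2 B=6 C=0 D=0 ZF=0 PC=5
Step 6: PC=5 exec 'ADD B, 3'. After: A=-2 B=9 C=0 D=0 ZF=0 PC=6
Step 7: PC=6 exec 'HALT'. After: A=-2 B=9 C=0 D=0 ZF=0 PC=6 HALTED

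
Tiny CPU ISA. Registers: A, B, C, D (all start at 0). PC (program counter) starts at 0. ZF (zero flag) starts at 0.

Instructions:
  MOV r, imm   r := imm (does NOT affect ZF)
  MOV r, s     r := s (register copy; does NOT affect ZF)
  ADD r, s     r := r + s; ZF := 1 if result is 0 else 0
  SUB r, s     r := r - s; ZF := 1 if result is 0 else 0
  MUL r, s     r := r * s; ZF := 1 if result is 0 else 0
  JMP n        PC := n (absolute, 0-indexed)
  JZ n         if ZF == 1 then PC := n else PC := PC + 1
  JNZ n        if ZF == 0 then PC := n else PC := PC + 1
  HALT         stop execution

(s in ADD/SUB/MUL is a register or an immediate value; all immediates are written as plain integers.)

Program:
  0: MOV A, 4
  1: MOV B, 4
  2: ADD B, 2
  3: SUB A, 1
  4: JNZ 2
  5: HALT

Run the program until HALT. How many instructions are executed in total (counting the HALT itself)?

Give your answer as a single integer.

Step 1: PC=0 exec 'MOV A, 4'. After: A=4 B=0 C=0 D=0 ZF=0 PC=1
Step 2: PC=1 exec 'MOV B, 4'. After: A=4 B=4 C=0 D=0 ZF=0 PC=2
Step 3: PC=2 exec 'ADD B, 2'. After: A=4 B=6 C=0 D=0 ZF=0 PC=3
Step 4: PC=3 exec 'SUB A, 1'. After: A=3 B=6 C=0 D=0 ZF=0 PC=4
Step 5: PC=4 exec 'JNZ 2'. After: A=3 B=6 C=0 D=0 ZF=0 PC=2
Step 6: PC=2 exec 'ADD B, 2'. After: A=3 B=8 C=0 D=0 ZF=0 PC=3
Step 7: PC=3 exec 'SUB A, 1'. After: A=2 B=8 C=0 D=0 ZF=0 PC=4
Step 8: PC=4 exec 'JNZ 2'. After: A=2 B=8 C=0 D=0 ZF=0 PC=2
Step 9: PC=2 exec 'ADD B, 2'. After: A=2 B=10 C=0 D=0 ZF=0 PC=3
Step 10: PC=3 exec 'SUB A, 1'. After: A=1 B=10 C=0 D=0 ZF=0 PC=4
Step 11: PC=4 exec 'JNZ 2'. After: A=1 B=10 C=0 D=0 ZF=0 PC=2
Step 12: PC=2 exec 'ADD B, 2'. After: A=1 B=12 C=0 D=0 ZF=0 PC=3
Step 13: PC=3 exec 'SUB A, 1'. After: A=0 B=12 C=0 D=0 ZF=1 PC=4
Step 14: PC=4 exec 'JNZ 2'. After: A=0 B=12 C=0 D=0 ZF=1 PC=5
Step 15: PC=5 exec 'HALT'. After: A=0 B=12 C=0 D=0 ZF=1 PC=5 HALTED
Total instructions executed: 15

Answer: 15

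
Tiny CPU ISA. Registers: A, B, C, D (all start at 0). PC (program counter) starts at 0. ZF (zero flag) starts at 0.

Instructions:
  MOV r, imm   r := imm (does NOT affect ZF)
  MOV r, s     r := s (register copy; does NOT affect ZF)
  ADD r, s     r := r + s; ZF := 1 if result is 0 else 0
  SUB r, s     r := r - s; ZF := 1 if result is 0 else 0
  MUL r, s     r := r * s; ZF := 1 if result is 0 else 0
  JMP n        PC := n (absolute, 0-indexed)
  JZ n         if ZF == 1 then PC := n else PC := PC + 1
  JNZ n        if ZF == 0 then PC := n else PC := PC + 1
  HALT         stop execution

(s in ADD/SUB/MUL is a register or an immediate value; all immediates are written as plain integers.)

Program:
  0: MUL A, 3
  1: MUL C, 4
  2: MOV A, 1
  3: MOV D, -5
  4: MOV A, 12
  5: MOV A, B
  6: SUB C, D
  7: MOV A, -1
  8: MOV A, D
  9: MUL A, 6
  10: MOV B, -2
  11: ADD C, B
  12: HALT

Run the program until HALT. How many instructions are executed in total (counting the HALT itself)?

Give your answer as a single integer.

Answer: 13

Derivation:
Step 1: PC=0 exec 'MUL A, 3'. After: A=0 B=0 C=0 D=0 ZF=1 PC=1
Step 2: PC=1 exec 'MUL C, 4'. After: A=0 B=0 C=0 D=0 ZF=1 PC=2
Step 3: PC=2 exec 'MOV A, 1'. After: A=1 B=0 C=0 D=0 ZF=1 PC=3
Step 4: PC=3 exec 'MOV D, -5'. After: A=1 B=0 C=0 D=-5 ZF=1 PC=4
Step 5: PC=4 exec 'MOV A, 12'. After: A=12 B=0 C=0 D=-5 ZF=1 PC=5
Step 6: PC=5 exec 'MOV A, B'. After: A=0 B=0 C=0 D=-5 ZF=1 PC=6
Step 7: PC=6 exec 'SUB C, D'. After: A=0 B=0 C=5 D=-5 ZF=0 PC=7
Step 8: PC=7 exec 'MOV A, -1'. After: A=-1 B=0 C=5 D=-5 ZF=0 PC=8
Step 9: PC=8 exec 'MOV A, D'. After: A=-5 B=0 C=5 D=-5 ZF=0 PC=9
Step 10: PC=9 exec 'MUL A, 6'. After: A=-30 B=0 C=5 D=-5 ZF=0 PC=10
Step 11: PC=10 exec 'MOV B, -2'. After: A=-30 B=-2 C=5 D=-5 ZF=0 PC=11
Step 12: PC=11 exec 'ADD C, B'. After: A=-30 B=-2 C=3 D=-5 ZF=0 PC=12
Step 13: PC=12 exec 'HALT'. After: A=-30 B=-2 C=3 D=-5 ZF=0 PC=12 HALTED
Total instructions executed: 13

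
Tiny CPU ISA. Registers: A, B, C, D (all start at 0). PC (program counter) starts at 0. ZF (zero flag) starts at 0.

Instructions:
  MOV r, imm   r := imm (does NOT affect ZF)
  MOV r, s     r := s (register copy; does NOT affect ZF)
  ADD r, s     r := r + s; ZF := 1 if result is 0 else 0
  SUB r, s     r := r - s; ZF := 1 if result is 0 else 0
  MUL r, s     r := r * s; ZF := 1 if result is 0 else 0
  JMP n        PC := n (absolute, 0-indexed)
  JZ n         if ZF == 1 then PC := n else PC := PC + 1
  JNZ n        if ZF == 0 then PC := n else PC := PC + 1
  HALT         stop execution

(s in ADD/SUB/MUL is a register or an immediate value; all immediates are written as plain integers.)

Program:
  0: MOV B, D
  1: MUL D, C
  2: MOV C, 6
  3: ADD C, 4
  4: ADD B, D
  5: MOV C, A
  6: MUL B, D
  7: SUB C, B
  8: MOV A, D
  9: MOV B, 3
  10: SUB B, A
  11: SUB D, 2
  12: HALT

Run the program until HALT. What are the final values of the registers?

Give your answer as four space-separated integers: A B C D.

Step 1: PC=0 exec 'MOV B, D'. After: A=0 B=0 C=0 D=0 ZF=0 PC=1
Step 2: PC=1 exec 'MUL D, C'. After: A=0 B=0 C=0 D=0 ZF=1 PC=2
Step 3: PC=2 exec 'MOV C, 6'. After: A=0 B=0 C=6 D=0 ZF=1 PC=3
Step 4: PC=3 exec 'ADD C, 4'. After: A=0 B=0 C=10 D=0 ZF=0 PC=4
Step 5: PC=4 exec 'ADD B, D'. After: A=0 B=0 C=10 D=0 ZF=1 PC=5
Step 6: PC=5 exec 'MOV C, A'. After: A=0 B=0 C=0 D=0 ZF=1 PC=6
Step 7: PC=6 exec 'MUL B, D'. After: A=0 B=0 C=0 D=0 ZF=1 PC=7
Step 8: PC=7 exec 'SUB C, B'. After: A=0 B=0 C=0 D=0 ZF=1 PC=8
Step 9: PC=8 exec 'MOV A, D'. After: A=0 B=0 C=0 D=0 ZF=1 PC=9
Step 10: PC=9 exec 'MOV B, 3'. After: A=0 B=3 C=0 D=0 ZF=1 PC=10
Step 11: PC=10 exec 'SUB B, A'. After: A=0 B=3 C=0 D=0 ZF=0 PC=11
Step 12: PC=11 exec 'SUB D, 2'. After: A=0 B=3 C=0 D=-2 ZF=0 PC=12
Step 13: PC=12 exec 'HALT'. After: A=0 B=3 C=0 D=-2 ZF=0 PC=12 HALTED

Answer: 0 3 0 -2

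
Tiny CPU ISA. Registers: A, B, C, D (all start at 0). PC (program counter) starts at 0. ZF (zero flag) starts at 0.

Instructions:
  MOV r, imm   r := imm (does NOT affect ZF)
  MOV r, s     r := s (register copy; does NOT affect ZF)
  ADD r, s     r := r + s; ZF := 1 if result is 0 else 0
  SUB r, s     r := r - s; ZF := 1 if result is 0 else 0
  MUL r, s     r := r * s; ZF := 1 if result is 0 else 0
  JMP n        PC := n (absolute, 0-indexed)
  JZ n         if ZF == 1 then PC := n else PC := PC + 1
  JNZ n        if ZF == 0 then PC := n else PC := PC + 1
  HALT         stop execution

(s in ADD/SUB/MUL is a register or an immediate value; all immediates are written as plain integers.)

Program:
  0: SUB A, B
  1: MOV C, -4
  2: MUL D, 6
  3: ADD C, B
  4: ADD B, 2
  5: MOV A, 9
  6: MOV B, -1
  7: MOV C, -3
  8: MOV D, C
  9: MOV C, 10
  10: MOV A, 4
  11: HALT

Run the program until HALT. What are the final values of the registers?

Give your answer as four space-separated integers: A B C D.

Step 1: PC=0 exec 'SUB A, B'. After: A=0 B=0 C=0 D=0 ZF=1 PC=1
Step 2: PC=1 exec 'MOV C, -4'. After: A=0 B=0 C=-4 D=0 ZF=1 PC=2
Step 3: PC=2 exec 'MUL D, 6'. After: A=0 B=0 C=-4 D=0 ZF=1 PC=3
Step 4: PC=3 exec 'ADD C, B'. After: A=0 B=0 C=-4 D=0 ZF=0 PC=4
Step 5: PC=4 exec 'ADD B, 2'. After: A=0 B=2 C=-4 D=0 ZF=0 PC=5
Step 6: PC=5 exec 'MOV A, 9'. After: A=9 B=2 C=-4 D=0 ZF=0 PC=6
Step 7: PC=6 exec 'MOV B, -1'. After: A=9 B=-1 C=-4 D=0 ZF=0 PC=7
Step 8: PC=7 exec 'MOV C, -3'. After: A=9 B=-1 C=-3 D=0 ZF=0 PC=8
Step 9: PC=8 exec 'MOV D, C'. After: A=9 B=-1 C=-3 D=-3 ZF=0 PC=9
Step 10: PC=9 exec 'MOV C, 10'. After: A=9 B=-1 C=10 D=-3 ZF=0 PC=10
Step 11: PC=10 exec 'MOV A, 4'. After: A=4 B=-1 C=10 D=-3 ZF=0 PC=11
Step 12: PC=11 exec 'HALT'. After: A=4 B=-1 C=10 D=-3 ZF=0 PC=11 HALTED

Answer: 4 -1 10 -3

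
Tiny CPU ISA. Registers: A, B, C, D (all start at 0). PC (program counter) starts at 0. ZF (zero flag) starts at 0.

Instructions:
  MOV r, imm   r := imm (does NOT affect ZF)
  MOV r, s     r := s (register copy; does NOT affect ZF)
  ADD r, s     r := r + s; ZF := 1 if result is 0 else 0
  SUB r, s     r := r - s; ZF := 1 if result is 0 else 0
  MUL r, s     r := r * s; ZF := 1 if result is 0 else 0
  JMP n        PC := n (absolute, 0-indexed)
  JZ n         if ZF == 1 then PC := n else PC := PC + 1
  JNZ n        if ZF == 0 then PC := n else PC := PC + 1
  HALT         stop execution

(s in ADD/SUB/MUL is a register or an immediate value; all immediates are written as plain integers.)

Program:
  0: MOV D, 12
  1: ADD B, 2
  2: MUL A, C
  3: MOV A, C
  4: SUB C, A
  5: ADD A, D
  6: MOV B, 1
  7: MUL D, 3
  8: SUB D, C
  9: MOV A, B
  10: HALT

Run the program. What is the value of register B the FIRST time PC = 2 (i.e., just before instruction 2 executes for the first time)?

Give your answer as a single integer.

Step 1: PC=0 exec 'MOV D, 12'. After: A=0 B=0 C=0 D=12 ZF=0 PC=1
Step 2: PC=1 exec 'ADD B, 2'. After: A=0 B=2 C=0 D=12 ZF=0 PC=2
First time PC=2: B=2

2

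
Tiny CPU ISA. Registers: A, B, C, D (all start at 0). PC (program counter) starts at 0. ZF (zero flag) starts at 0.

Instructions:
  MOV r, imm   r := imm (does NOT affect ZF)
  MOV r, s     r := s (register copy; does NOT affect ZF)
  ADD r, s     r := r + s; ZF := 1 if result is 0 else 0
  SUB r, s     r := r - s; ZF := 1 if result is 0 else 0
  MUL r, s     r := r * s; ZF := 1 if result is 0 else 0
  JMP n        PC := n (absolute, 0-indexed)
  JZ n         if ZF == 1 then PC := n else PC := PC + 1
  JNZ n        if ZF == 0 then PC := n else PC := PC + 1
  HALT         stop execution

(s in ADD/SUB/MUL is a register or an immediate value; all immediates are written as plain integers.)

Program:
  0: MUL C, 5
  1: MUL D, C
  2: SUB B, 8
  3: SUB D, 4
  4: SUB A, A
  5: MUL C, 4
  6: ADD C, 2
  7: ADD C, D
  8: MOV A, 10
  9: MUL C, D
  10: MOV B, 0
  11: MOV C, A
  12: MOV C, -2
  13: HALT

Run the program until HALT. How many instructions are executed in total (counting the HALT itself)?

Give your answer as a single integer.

Step 1: PC=0 exec 'MUL C, 5'. After: A=0 B=0 C=0 D=0 ZF=1 PC=1
Step 2: PC=1 exec 'MUL D, C'. After: A=0 B=0 C=0 D=0 ZF=1 PC=2
Step 3: PC=2 exec 'SUB B, 8'. After: A=0 B=-8 C=0 D=0 ZF=0 PC=3
Step 4: PC=3 exec 'SUB D, 4'. After: A=0 B=-8 C=0 D=-4 ZF=0 PC=4
Step 5: PC=4 exec 'SUB A, A'. After: A=0 B=-8 C=0 D=-4 ZF=1 PC=5
Step 6: PC=5 exec 'MUL C, 4'. After: A=0 B=-8 C=0 D=-4 ZF=1 PC=6
Step 7: PC=6 exec 'ADD C, 2'. After: A=0 B=-8 C=2 D=-4 ZF=0 PC=7
Step 8: PC=7 exec 'ADD C, D'. After: A=0 B=-8 C=-2 D=-4 ZF=0 PC=8
Step 9: PC=8 exec 'MOV A, 10'. After: A=10 B=-8 C=-2 D=-4 ZF=0 PC=9
Step 10: PC=9 exec 'MUL C, D'. After: A=10 B=-8 C=8 D=-4 ZF=0 PC=10
Step 11: PC=10 exec 'MOV B, 0'. After: A=10 B=0 C=8 D=-4 ZF=0 PC=11
Step 12: PC=11 exec 'MOV C, A'. After: A=10 B=0 C=10 D=-4 ZF=0 PC=12
Step 13: PC=12 exec 'MOV C, -2'. After: A=10 B=0 C=-2 D=-4 ZF=0 PC=13
Step 14: PC=13 exec 'HALT'. After: A=10 B=0 C=-2 D=-4 ZF=0 PC=13 HALTED
Total instructions executed: 14

Answer: 14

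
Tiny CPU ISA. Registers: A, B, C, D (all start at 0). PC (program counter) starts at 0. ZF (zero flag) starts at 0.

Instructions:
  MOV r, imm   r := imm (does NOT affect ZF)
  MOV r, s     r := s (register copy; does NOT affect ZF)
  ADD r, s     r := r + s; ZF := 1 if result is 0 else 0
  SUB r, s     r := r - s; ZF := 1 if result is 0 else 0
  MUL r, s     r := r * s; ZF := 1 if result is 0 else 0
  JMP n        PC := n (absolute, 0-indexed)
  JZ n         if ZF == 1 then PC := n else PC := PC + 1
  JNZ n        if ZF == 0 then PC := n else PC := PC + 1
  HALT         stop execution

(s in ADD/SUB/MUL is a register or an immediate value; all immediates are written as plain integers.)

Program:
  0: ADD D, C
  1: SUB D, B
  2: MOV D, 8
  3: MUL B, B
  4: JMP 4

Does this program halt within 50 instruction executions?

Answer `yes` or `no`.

Answer: no

Derivation:
Step 1: PC=0 exec 'ADD D, C'. After: A=0 B=0 C=0 D=0 ZF=1 PC=1
Step 2: PC=1 exec 'SUB D, B'. After: A=0 B=0 C=0 D=0 ZF=1 PC=2
Step 3: PC=2 exec 'MOV D, 8'. After: A=0 B=0 C=0 D=8 ZF=1 PC=3
Step 4: PC=3 exec 'MUL B, B'. After: A=0 B=0 C=0 D=8 ZF=1 PC=4
Step 5: PC=4 exec 'JMP 4'. After: A=0 B=0 C=0 D=8 ZF=1 PC=4
State after step 5 equals state after step 4: the program is in a cycle of length 1 and will never halt.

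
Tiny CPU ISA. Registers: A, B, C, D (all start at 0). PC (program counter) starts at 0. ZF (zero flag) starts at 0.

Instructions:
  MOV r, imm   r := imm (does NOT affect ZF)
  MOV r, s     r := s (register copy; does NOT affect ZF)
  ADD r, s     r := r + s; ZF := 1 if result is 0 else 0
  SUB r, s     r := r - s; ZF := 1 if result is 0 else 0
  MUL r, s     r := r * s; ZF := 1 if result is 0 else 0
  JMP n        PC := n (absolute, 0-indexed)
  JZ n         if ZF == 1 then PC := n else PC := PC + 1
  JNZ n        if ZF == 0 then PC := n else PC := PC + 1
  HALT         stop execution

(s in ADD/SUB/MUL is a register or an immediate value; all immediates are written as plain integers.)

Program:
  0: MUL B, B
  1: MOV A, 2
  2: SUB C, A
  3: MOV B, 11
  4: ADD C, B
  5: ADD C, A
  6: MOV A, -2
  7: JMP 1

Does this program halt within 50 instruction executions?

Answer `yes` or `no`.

Step 1: PC=0 exec 'MUL B, B'. After: A=0 B=0 C=0 D=0 ZF=1 PC=1
Step 2: PC=1 exec 'MOV A, 2'. After: A=2 B=0 C=0 D=0 ZF=1 PC=2
Step 3: PC=2 exec 'SUB C, A'. After: A=2 B=0 C=-2 D=0 ZF=0 PC=3
Step 4: PC=3 exec 'MOV B, 11'. After: A=2 B=11 C=-2 D=0 ZF=0 PC=4
Step 5: PC=4 exec 'ADD C, B'. After: A=2 B=11 C=9 D=0 ZF=0 PC=5
Step 6: PC=5 exec 'ADD C, A'. After: A=2 B=11 C=11 D=0 ZF=0 PC=6
Step 7: PC=6 exec 'MOV A, -2'. After: A=-2 B=11 C=11 D=0 ZF=0 PC=7
Step 8: PC=7 exec 'JMP 1'. After: A=-2 B=11 C=11 D=0 ZF=0 PC=1
Step 9: PC=1 exec 'MOV A, 2'. After: A=2 B=11 C=11 D=0 ZF=0 PC=2
Step 10: PC=2 exec 'SUB C, A'. After: A=2 B=11 C=9 D=0 ZF=0 PC=3
Step 11: PC=3 exec 'MOV B, 11'. After: A=2 B=11 C=9 D=0 ZF=0 PC=4
Step 12: PC=4 exec 'ADD C, B'. After: A=2 B=11 C=20 D=0 ZF=0 PC=5
Step 13: PC=5 exec 'ADD C, A'. After: A=2 B=11 C=22 D=0 ZF=0 PC=6
Step 14: PC=6 exec 'MOV A, -2'. After: A=-2 B=11 C=22 D=0 ZF=0 PC=7
Step 15: PC=7 exec 'JMP 1'. After: A=-2 B=11 C=22 D=0 ZF=0 PC=1
After 50 steps: not halted. PC revisits the same instructions with no path to HALT; will never halt.

Answer: no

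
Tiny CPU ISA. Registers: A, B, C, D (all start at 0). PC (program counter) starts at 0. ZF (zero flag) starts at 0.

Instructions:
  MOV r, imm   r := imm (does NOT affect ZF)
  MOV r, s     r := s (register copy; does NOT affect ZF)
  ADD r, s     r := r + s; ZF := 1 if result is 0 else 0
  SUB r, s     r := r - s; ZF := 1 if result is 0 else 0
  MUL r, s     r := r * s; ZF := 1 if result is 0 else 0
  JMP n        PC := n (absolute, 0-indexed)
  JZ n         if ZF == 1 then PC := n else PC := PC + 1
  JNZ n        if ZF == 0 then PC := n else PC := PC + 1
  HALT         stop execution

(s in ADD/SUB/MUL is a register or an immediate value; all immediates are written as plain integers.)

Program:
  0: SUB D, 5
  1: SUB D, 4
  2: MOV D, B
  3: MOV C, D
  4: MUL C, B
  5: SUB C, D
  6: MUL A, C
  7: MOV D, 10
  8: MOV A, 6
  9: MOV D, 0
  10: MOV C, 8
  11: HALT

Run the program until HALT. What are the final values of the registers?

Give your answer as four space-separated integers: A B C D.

Step 1: PC=0 exec 'SUB D, 5'. After: A=0 B=0 C=0 D=-5 ZF=0 PC=1
Step 2: PC=1 exec 'SUB D, 4'. After: A=0 B=0 C=0 D=-9 ZF=0 PC=2
Step 3: PC=2 exec 'MOV D, B'. After: A=0 B=0 C=0 D=0 ZF=0 PC=3
Step 4: PC=3 exec 'MOV C, D'. After: A=0 B=0 C=0 D=0 ZF=0 PC=4
Step 5: PC=4 exec 'MUL C, B'. After: A=0 B=0 C=0 D=0 ZF=1 PC=5
Step 6: PC=5 exec 'SUB C, D'. After: A=0 B=0 C=0 D=0 ZF=1 PC=6
Step 7: PC=6 exec 'MUL A, C'. After: A=0 B=0 C=0 D=0 ZF=1 PC=7
Step 8: PC=7 exec 'MOV D, 10'. After: A=0 B=0 C=0 D=10 ZF=1 PC=8
Step 9: PC=8 exec 'MOV A, 6'. After: A=6 B=0 C=0 D=10 ZF=1 PC=9
Step 10: PC=9 exec 'MOV D, 0'. After: A=6 B=0 C=0 D=0 ZF=1 PC=10
Step 11: PC=10 exec 'MOV C, 8'. After: A=6 B=0 C=8 D=0 ZF=1 PC=11
Step 12: PC=11 exec 'HALT'. After: A=6 B=0 C=8 D=0 ZF=1 PC=11 HALTED

Answer: 6 0 8 0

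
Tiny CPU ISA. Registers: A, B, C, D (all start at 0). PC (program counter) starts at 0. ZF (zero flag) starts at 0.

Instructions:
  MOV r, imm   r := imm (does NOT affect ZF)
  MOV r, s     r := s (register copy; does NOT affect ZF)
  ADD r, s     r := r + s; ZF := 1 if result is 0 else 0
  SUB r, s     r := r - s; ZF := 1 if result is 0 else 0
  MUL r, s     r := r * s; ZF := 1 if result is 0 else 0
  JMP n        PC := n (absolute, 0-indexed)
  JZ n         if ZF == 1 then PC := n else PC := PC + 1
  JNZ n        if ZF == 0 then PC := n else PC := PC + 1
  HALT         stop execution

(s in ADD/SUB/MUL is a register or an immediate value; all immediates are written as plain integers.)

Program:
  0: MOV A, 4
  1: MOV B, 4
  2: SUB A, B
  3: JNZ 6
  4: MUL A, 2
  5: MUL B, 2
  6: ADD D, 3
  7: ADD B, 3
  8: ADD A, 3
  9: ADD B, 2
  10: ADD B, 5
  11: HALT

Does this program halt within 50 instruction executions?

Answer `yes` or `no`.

Step 1: PC=0 exec 'MOV A, 4'. After: A=4 B=0 C=0 D=0 ZF=0 PC=1
Step 2: PC=1 exec 'MOV B, 4'. After: A=4 B=4 C=0 D=0 ZF=0 PC=2
Step 3: PC=2 exec 'SUB A, B'. After: A=0 B=4 C=0 D=0 ZF=1 PC=3
Step 4: PC=3 exec 'JNZ 6'. After: A=0 B=4 C=0 D=0 ZF=1 PC=4
Step 5: PC=4 exec 'MUL A, 2'. After: A=0 B=4 C=0 D=0 ZF=1 PC=5
Step 6: PC=5 exec 'MUL B, 2'. After: A=0 B=8 C=0 D=0 ZF=0 PC=6
Step 7: PC=6 exec 'ADD D, 3'. After: A=0 B=8 C=0 D=3 ZF=0 PC=7
Step 8: PC=7 exec 'ADD B, 3'. After: A=0 B=11 C=0 D=3 ZF=0 PC=8
Step 9: PC=8 exec 'ADD A, 3'. After: A=3 B=11 C=0 D=3 ZF=0 PC=9
Step 10: PC=9 exec 'ADD B, 2'. After: A=3 B=13 C=0 D=3 ZF=0 PC=10
Step 11: PC=10 exec 'ADD B, 5'. After: A=3 B=18 C=0 D=3 ZF=0 PC=11
Step 12: PC=11 exec 'HALT'. After: A=3 B=18 C=0 D=3 ZF=0 PC=11 HALTED

Answer: yes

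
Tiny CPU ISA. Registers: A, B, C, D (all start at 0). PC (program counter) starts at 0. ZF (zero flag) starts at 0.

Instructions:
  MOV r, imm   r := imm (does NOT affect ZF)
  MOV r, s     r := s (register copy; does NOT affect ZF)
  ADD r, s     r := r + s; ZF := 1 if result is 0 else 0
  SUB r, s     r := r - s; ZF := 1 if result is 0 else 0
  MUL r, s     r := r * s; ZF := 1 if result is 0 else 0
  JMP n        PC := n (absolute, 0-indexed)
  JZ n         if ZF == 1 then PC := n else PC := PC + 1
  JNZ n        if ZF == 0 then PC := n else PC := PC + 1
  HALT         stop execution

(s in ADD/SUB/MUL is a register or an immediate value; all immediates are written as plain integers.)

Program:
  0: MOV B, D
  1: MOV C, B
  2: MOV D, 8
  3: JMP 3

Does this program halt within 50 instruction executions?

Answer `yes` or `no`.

Answer: no

Derivation:
Step 1: PC=0 exec 'MOV B, D'. After: A=0 B=0 C=0 D=0 ZF=0 PC=1
Step 2: PC=1 exec 'MOV C, B'. After: A=0 B=0 C=0 D=0 ZF=0 PC=2
Step 3: PC=2 exec 'MOV D, 8'. After: A=0 B=0 C=0 D=8 ZF=0 PC=3
Step 4: PC=3 exec 'JMP 3'. After: A=0 B=0 C=0 D=8 ZF=0 PC=3
State after step 4 equals state after step 3: the program is in a cycle of length 1 and will never halt.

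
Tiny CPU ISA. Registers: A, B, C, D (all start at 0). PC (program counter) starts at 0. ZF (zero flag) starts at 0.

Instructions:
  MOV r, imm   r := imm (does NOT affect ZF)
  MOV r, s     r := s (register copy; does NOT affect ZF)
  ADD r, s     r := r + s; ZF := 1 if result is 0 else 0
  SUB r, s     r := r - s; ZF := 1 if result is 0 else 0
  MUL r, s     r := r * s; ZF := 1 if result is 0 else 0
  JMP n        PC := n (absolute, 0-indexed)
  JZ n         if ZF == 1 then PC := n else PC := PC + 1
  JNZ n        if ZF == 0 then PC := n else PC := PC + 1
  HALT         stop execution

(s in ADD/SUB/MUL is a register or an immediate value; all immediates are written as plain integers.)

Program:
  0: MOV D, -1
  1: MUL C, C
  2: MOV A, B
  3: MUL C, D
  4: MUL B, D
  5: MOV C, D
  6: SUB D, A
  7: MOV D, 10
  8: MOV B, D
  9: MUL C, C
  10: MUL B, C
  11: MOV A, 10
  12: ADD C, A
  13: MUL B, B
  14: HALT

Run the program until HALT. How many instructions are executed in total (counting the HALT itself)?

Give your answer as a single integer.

Answer: 15

Derivation:
Step 1: PC=0 exec 'MOV D, -1'. After: A=0 B=0 C=0 D=-1 ZF=0 PC=1
Step 2: PC=1 exec 'MUL C, C'. After: A=0 B=0 C=0 D=-1 ZF=1 PC=2
Step 3: PC=2 exec 'MOV A, B'. After: A=0 B=0 C=0 D=-1 ZF=1 PC=3
Step 4: PC=3 exec 'MUL C, D'. After: A=0 B=0 C=0 D=-1 ZF=1 PC=4
Step 5: PC=4 exec 'MUL B, D'. After: A=0 B=0 C=0 D=-1 ZF=1 PC=5
Step 6: PC=5 exec 'MOV C, D'. After: A=0 B=0 C=-1 D=-1 ZF=1 PC=6
Step 7: PC=6 exec 'SUB D, A'. After: A=0 B=0 C=-1 D=-1 ZF=0 PC=7
Step 8: PC=7 exec 'MOV D, 10'. After: A=0 B=0 C=-1 D=10 ZF=0 PC=8
Step 9: PC=8 exec 'MOV B, D'. After: A=0 B=10 C=-1 D=10 ZF=0 PC=9
Step 10: PC=9 exec 'MUL C, C'. After: A=0 B=10 C=1 D=10 ZF=0 PC=10
Step 11: PC=10 exec 'MUL B, C'. After: A=0 B=10 C=1 D=10 ZF=0 PC=11
Step 12: PC=11 exec 'MOV A, 10'. After: A=10 B=10 C=1 D=10 ZF=0 PC=12
Step 13: PC=12 exec 'ADD C, A'. After: A=10 B=10 C=11 D=10 ZF=0 PC=13
Step 14: PC=13 exec 'MUL B, B'. After: A=10 B=100 C=11 D=10 ZF=0 PC=14
Step 15: PC=14 exec 'HALT'. After: A=10 B=100 C=11 D=10 ZF=0 PC=14 HALTED
Total instructions executed: 15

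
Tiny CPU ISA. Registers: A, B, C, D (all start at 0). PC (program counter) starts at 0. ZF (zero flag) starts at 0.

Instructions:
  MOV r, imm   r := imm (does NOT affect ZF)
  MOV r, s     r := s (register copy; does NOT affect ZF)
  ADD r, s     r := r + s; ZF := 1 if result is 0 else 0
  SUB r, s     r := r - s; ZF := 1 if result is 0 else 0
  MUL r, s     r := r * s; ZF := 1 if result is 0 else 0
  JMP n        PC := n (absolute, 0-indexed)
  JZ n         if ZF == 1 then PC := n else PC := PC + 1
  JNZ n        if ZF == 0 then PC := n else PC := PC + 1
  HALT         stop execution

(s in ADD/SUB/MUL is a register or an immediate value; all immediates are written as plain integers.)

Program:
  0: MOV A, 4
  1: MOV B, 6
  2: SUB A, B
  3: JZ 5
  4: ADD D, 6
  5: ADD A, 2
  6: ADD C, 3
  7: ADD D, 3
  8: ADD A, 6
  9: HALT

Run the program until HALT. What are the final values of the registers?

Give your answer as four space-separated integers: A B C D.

Step 1: PC=0 exec 'MOV A, 4'. After: A=4 B=0 C=0 D=0 ZF=0 PC=1
Step 2: PC=1 exec 'MOV B, 6'. After: A=4 B=6 C=0 D=0 ZF=0 PC=2
Step 3: PC=2 exec 'SUB A, B'. After: A=-2 B=6 C=0 D=0 ZF=0 PC=3
Step 4: PC=3 exec 'JZ 5'. After: A=-2 B=6 C=0 D=0 ZF=0 PC=4
Step 5: PC=4 exec 'ADD D, 6'. After: A=-2 B=6 C=0 D=6 ZF=0 PC=5
Step 6: PC=5 exec 'ADD A, 2'. After: A=0 B=6 C=0 D=6 ZF=1 PC=6
Step 7: PC=6 exec 'ADD C, 3'. After: A=0 B=6 C=3 D=6 ZF=0 PC=7
Step 8: PC=7 exec 'ADD D, 3'. After: A=0 B=6 C=3 D=9 ZF=0 PC=8
Step 9: PC=8 exec 'ADD A, 6'. After: A=6 B=6 C=3 D=9 ZF=0 PC=9
Step 10: PC=9 exec 'HALT'. After: A=6 B=6 C=3 D=9 ZF=0 PC=9 HALTED

Answer: 6 6 3 9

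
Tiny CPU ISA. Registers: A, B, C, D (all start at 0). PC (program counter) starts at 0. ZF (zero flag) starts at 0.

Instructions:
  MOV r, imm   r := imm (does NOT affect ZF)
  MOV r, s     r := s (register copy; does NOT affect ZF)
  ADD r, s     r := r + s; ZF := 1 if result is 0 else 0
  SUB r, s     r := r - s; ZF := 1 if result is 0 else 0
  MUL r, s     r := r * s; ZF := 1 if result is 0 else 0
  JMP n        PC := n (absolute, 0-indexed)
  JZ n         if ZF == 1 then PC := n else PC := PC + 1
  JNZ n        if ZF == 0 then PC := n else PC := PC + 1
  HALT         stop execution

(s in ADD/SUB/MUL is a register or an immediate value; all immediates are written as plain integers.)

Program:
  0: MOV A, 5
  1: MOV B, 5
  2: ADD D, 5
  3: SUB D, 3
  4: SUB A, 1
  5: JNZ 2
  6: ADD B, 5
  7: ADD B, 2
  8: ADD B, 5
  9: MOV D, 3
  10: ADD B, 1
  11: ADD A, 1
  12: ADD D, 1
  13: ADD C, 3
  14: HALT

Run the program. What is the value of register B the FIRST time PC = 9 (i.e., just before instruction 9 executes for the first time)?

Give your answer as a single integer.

Step 1: PC=0 exec 'MOV A, 5'. After: A=5 B=0 C=0 D=0 ZF=0 PC=1
Step 2: PC=1 exec 'MOV B, 5'. After: A=5 B=5 C=0 D=0 ZF=0 PC=2
Step 3: PC=2 exec 'ADD D, 5'. After: A=5 B=5 C=0 D=5 ZF=0 PC=3
Step 4: PC=3 exec 'SUB D, 3'. After: A=5 B=5 C=0 D=2 ZF=0 PC=4
Step 5: PC=4 exec 'SUB A, 1'. After: A=4 B=5 C=0 D=2 ZF=0 PC=5
Step 6: PC=5 exec 'JNZ 2'. After: A=4 B=5 C=0 D=2 ZF=0 PC=2
Step 7: PC=2 exec 'ADD D, 5'. After: A=4 B=5 C=0 D=7 ZF=0 PC=3
Step 8: PC=3 exec 'SUB D, 3'. After: A=4 B=5 C=0 D=4 ZF=0 PC=4
Step 9: PC=4 exec 'SUB A, 1'. After: A=3 B=5 C=0 D=4 ZF=0 PC=5
Step 10: PC=5 exec 'JNZ 2'. After: A=3 B=5 C=0 D=4 ZF=0 PC=2
Step 11: PC=2 exec 'ADD D, 5'. After: A=3 B=5 C=0 D=9 ZF=0 PC=3
Step 12: PC=3 exec 'SUB D, 3'. After: A=3 B=5 C=0 D=6 ZF=0 PC=4
Step 13: PC=4 exec 'SUB A, 1'. After: A=2 B=5 C=0 D=6 ZF=0 PC=5
Step 14: PC=5 exec 'JNZ 2'. After: A=2 B=5 C=0 D=6 ZF=0 PC=2
Step 15: PC=2 exec 'ADD D, 5'. After: A=2 B=5 C=0 D=11 ZF=0 PC=3
Step 16: PC=3 exec 'SUB D, 3'. After: A=2 B=5 C=0 D=8 ZF=0 PC=4
Step 17: PC=4 exec 'SUB A, 1'. After: A=1 B=5 C=0 D=8 ZF=0 PC=5
Step 18: PC=5 exec 'JNZ 2'. After: A=1 B=5 C=0 D=8 ZF=0 PC=2
Step 19: PC=2 exec 'ADD D, 5'. After: A=1 B=5 C=0 D=13 ZF=0 PC=3
Step 20: PC=3 exec 'SUB D, 3'. After: A=1 B=5 C=0 D=10 ZF=0 PC=4
Step 21: PC=4 exec 'SUB A, 1'. After: A=0 B=5 C=0 D=10 ZF=1 PC=5
Step 22: PC=5 exec 'JNZ 2'. After: A=0 B=5 C=0 D=10 ZF=1 PC=6
Step 23: PC=6 exec 'ADD B, 5'. After: A=0 B=10 C=0 D=10 ZF=0 PC=7
Step 24: PC=7 exec 'ADD B, 2'. After: A=0 B=12 C=0 D=10 ZF=0 PC=8
Step 25: PC=8 exec 'ADD B, 5'. After: A=0 B=17 C=0 D=10 ZF=0 PC=9
First time PC=9: B=17

17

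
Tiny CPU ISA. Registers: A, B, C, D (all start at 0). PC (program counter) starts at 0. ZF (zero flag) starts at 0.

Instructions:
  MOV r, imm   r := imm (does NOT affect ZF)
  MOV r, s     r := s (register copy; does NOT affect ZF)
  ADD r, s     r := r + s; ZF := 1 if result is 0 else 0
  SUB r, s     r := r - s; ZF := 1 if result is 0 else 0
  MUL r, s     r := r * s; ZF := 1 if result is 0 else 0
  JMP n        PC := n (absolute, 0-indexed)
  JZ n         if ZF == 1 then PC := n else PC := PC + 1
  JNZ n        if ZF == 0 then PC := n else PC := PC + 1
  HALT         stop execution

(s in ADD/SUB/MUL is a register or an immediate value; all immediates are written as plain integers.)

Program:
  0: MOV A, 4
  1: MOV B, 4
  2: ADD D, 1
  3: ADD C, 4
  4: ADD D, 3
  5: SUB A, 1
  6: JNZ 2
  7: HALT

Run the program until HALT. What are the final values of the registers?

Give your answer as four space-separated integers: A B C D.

Answer: 0 4 16 16

Derivation:
Step 1: PC=0 exec 'MOV A, 4'. After: A=4 B=0 C=0 D=0 ZF=0 PC=1
Step 2: PC=1 exec 'MOV B, 4'. After: A=4 B=4 C=0 D=0 ZF=0 PC=2
Step 3: PC=2 exec 'ADD D, 1'. After: A=4 B=4 C=0 D=1 ZF=0 PC=3
Step 4: PC=3 exec 'ADD C, 4'. After: A=4 B=4 C=4 D=1 ZF=0 PC=4
Step 5: PC=4 exec 'ADD D, 3'. After: A=4 B=4 C=4 D=4 ZF=0 PC=5
Step 6: PC=5 exec 'SUB A, 1'. After: A=3 B=4 C=4 D=4 ZF=0 PC=6
Step 7: PC=6 exec 'JNZ 2'. After: A=3 B=4 C=4 D=4 ZF=0 PC=2
Step 8: PC=2 exec 'ADD D, 1'. After: A=3 B=4 C=4 D=5 ZF=0 PC=3
Step 9: PC=3 exec 'ADD C, 4'. After: A=3 B=4 C=8 D=5 ZF=0 PC=4
Step 10: PC=4 exec 'ADD D, 3'. After: A=3 B=4 C=8 D=8 ZF=0 PC=5
Step 11: PC=5 exec 'SUB A, 1'. After: A=2 B=4 C=8 D=8 ZF=0 PC=6
Step 12: PC=6 exec 'JNZ 2'. After: A=2 B=4 C=8 D=8 ZF=0 PC=2
Step 13: PC=2 exec 'ADD D, 1'. After: A=2 B=4 C=8 D=9 ZF=0 PC=3
Step 14: PC=3 exec 'ADD C, 4'. After: A=2 B=4 C=12 D=9 ZF=0 PC=4
Step 15: PC=4 exec 'ADD D, 3'. After: A=2 B=4 C=12 D=12 ZF=0 PC=5
Step 16: PC=5 exec 'SUB A, 1'. After: A=1 B=4 C=12 D=12 ZF=0 PC=6
Step 17: PC=6 exec 'JNZ 2'. After: A=1 B=4 C=12 D=12 ZF=0 PC=2
Step 18: PC=2 exec 'ADD D, 1'. After: A=1 B=4 C=12 D=13 ZF=0 PC=3
Step 19: PC=3 exec 'ADD C, 4'. After: A=1 B=4 C=16 D=13 ZF=0 PC=4
Step 20: PC=4 exec 'ADD D, 3'. After: A=1 B=4 C=16 D=16 ZF=0 PC=5
Step 21: PC=5 exec 'SUB A, 1'. After: A=0 B=4 C=16 D=16 ZF=1 PC=6
Step 22: PC=6 exec 'JNZ 2'. After: A=0 B=4 C=16 D=16 ZF=1 PC=7
Step 23: PC=7 exec 'HALT'. After: A=0 B=4 C=16 D=16 ZF=1 PC=7 HALTED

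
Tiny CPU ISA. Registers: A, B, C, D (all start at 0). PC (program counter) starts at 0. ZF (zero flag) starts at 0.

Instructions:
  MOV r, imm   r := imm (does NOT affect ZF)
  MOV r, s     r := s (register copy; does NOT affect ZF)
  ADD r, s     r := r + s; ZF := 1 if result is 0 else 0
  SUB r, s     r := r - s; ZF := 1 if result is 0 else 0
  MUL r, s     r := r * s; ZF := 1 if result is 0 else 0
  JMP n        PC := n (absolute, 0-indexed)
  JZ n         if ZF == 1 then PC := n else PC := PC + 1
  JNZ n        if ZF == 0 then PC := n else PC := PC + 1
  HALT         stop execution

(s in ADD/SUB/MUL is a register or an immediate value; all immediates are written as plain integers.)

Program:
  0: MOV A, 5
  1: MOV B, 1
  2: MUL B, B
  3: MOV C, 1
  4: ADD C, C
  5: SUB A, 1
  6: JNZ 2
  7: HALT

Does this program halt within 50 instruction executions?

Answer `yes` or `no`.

Answer: yes

Derivation:
Step 1: PC=0 exec 'MOV A, 5'. After: A=5 B=0 C=0 D=0 ZF=0 PC=1
Step 2: PC=1 exec 'MOV B, 1'. After: A=5 B=1 C=0 D=0 ZF=0 PC=2
Step 3: PC=2 exec 'MUL B, B'. After: A=5 B=1 C=0 D=0 ZF=0 PC=3
Step 4: PC=3 exec 'MOV C, 1'. After: A=5 B=1 C=1 D=0 ZF=0 PC=4
Step 5: PC=4 exec 'ADD C, C'. After: A=5 B=1 C=2 D=0 ZF=0 PC=5
Step 6: PC=5 exec 'SUB A, 1'. After: A=4 B=1 C=2 D=0 ZF=0 PC=6
Step 7: PC=6 exec 'JNZ 2'. After: A=4 B=1 C=2 D=0 ZF=0 PC=2
Step 8: PC=2 exec 'MUL B, B'. After: A=4 B=1 C=2 D=0 ZF=0 PC=3
Step 9: PC=3 exec 'MOV C, 1'. After: A=4 B=1 C=1 D=0 ZF=0 PC=4
Step 10: PC=4 exec 'ADD C, C'. After: A=4 B=1 C=2 D=0 ZF=0 PC=5
Step 11: PC=5 exec 'SUB A, 1'. After: A=3 B=1 C=2 D=0 ZF=0 PC=6
Step 12: PC=6 exec 'JNZ 2'. After: A=3 B=1 C=2 D=0 ZF=0 PC=2
Step 13: PC=2 exec 'MUL B, B'. After: A=3 B=1 C=2 D=0 ZF=0 PC=3
Step 14: PC=3 exec 'MOV C, 1'. After: A=3 B=1 C=1 D=0 ZF=0 PC=4
Step 15: PC=4 exec 'ADD C, C'. After: A=3 B=1 C=2 D=0 ZF=0 PC=5
Step 16: PC=5 exec 'SUB A, 1'. After: A=2 B=1 C=2 D=0 ZF=0 PC=6
Step 17: PC=6 exec 'JNZ 2'. After: A=2 B=1 C=2 D=0 ZF=0 PC=2
Step 18: PC=2 exec 'MUL B, B'. After: A=2 B=1 C=2 D=0 ZF=0 PC=3
Step 19: PC=3 exec 'MOV C, 1'. After: A=2 B=1 C=1 D=0 ZF=0 PC=4
Step 20: PC=4 exec 'ADD C, C'. After: A=2 B=1 C=2 D=0 ZF=0 PC=5
Step 21: PC=5 exec 'SUB A, 1'. After: A=1 B=1 C=2 D=0 ZF=0 PC=6
Step 22: PC=6 exec 'JNZ 2'. After: A=1 B=1 C=2 D=0 ZF=0 PC=2
Step 23: PC=2 exec 'MUL B, B'. After: A=1 B=1 C=2 D=0 ZF=0 PC=3
Step 24: PC=3 exec 'MOV C, 1'. After: A=1 B=1 C=1 D=0 ZF=0 PC=4
Step 25: PC=4 exec 'ADD C, C'. After: A=1 B=1 C=2 D=0 ZF=0 PC=5
Step 26: PC=5 exec 'SUB A, 1'. After: A=0 B=1 C=2 D=0 ZF=1 PC=6
Step 27: PC=6 exec 'JNZ 2'. After: A=0 B=1 C=2 D=0 ZF=1 PC=7
Step 28: PC=7 exec 'HALT'. After: A=0 B=1 C=2 D=0 ZF=1 PC=7 HALTED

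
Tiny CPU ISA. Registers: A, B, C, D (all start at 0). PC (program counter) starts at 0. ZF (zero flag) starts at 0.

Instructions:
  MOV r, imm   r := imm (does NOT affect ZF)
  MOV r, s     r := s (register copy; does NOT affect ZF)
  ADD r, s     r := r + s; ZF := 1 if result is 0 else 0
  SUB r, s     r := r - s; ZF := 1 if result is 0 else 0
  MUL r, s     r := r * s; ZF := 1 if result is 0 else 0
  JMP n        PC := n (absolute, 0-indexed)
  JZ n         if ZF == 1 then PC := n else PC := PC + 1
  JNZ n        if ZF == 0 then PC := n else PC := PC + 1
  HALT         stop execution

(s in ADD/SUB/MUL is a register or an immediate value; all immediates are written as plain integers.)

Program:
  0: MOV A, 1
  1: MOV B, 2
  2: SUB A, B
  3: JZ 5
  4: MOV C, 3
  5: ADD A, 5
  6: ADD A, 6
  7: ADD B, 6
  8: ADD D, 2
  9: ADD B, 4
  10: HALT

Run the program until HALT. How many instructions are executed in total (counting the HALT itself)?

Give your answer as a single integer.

Step 1: PC=0 exec 'MOV A, 1'. After: A=1 B=0 C=0 D=0 ZF=0 PC=1
Step 2: PC=1 exec 'MOV B, 2'. After: A=1 B=2 C=0 D=0 ZF=0 PC=2
Step 3: PC=2 exec 'SUB A, B'. After: A=-1 B=2 C=0 D=0 ZF=0 PC=3
Step 4: PC=3 exec 'JZ 5'. After: A=-1 B=2 C=0 D=0 ZF=0 PC=4
Step 5: PC=4 exec 'MOV C, 3'. After: A=-1 B=2 C=3 D=0 ZF=0 PC=5
Step 6: PC=5 exec 'ADD A, 5'. After: A=4 B=2 C=3 D=0 ZF=0 PC=6
Step 7: PC=6 exec 'ADD A, 6'. After: A=10 B=2 C=3 D=0 ZF=0 PC=7
Step 8: PC=7 exec 'ADD B, 6'. After: A=10 B=8 C=3 D=0 ZF=0 PC=8
Step 9: PC=8 exec 'ADD D, 2'. After: A=10 B=8 C=3 D=2 ZF=0 PC=9
Step 10: PC=9 exec 'ADD B, 4'. After: A=10 B=12 C=3 D=2 ZF=0 PC=10
Step 11: PC=10 exec 'HALT'. After: A=10 B=12 C=3 D=2 ZF=0 PC=10 HALTED
Total instructions executed: 11

Answer: 11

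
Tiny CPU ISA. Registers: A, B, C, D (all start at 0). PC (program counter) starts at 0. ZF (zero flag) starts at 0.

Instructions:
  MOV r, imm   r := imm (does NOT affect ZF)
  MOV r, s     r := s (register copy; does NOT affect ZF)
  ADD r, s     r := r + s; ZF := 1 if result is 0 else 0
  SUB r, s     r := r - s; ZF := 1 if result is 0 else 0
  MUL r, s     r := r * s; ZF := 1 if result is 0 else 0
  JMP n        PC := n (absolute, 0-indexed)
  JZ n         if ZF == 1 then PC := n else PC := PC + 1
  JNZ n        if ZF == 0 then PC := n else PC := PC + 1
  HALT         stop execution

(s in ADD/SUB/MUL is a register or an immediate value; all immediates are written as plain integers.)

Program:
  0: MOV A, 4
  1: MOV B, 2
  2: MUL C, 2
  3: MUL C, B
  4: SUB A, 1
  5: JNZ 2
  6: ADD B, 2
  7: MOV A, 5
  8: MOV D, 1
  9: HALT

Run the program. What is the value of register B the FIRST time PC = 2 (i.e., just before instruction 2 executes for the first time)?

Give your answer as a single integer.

Step 1: PC=0 exec 'MOV A, 4'. After: A=4 B=0 C=0 D=0 ZF=0 PC=1
Step 2: PC=1 exec 'MOV B, 2'. After: A=4 B=2 C=0 D=0 ZF=0 PC=2
First time PC=2: B=2

2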